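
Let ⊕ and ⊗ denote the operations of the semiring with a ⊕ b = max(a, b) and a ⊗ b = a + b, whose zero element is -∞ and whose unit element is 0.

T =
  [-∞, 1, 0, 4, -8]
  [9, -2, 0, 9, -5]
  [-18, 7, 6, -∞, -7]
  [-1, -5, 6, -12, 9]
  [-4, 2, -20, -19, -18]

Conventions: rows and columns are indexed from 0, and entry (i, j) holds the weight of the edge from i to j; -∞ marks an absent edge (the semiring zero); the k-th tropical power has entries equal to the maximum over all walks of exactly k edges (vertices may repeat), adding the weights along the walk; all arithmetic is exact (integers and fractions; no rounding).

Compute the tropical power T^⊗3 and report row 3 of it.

T^⊗2:
  [10, 7, 10, 10, 13]
  [8, 10, 15, 13, 18]
  [16, 13, 12, 16, 2]
  [5, 13, 12, 4, -1]
  [11, 0, 2, 11, -3]
T^⊗3:
  [16, 17, 16, 16, 19]
  [19, 22, 21, 19, 22]
  [22, 19, 22, 22, 25]
  [22, 19, 18, 22, 13]
  [10, 12, 17, 15, 20]
Answer: row 3 of T^⊗3 = [22, 19, 18, 22, 13]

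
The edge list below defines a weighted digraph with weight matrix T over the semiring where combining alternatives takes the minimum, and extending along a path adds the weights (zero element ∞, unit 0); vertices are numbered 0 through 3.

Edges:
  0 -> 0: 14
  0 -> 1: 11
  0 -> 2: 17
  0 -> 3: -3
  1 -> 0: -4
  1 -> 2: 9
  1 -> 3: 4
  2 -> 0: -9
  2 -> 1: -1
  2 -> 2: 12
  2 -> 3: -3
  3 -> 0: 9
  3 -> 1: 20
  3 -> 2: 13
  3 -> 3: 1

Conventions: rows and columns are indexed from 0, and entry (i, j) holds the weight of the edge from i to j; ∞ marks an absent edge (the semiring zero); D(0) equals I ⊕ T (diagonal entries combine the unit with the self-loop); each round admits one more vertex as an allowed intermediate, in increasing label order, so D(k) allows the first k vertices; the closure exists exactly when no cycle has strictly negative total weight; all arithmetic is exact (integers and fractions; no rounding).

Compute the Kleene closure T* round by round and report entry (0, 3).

D(0):
  [0, 11, 17, -3]
  [-4, 0, 9, 4]
  [-9, -1, 0, -3]
  [9, 20, 13, 0]
D(1):
  [0, 11, 17, -3]
  [-4, 0, 9, -7]
  [-9, -1, 0, -12]
  [9, 20, 13, 0]
D(2):
  [0, 11, 17, -3]
  [-4, 0, 9, -7]
  [-9, -1, 0, -12]
  [9, 20, 13, 0]
D(3):
  [0, 11, 17, -3]
  [-4, 0, 9, -7]
  [-9, -1, 0, -12]
  [4, 12, 13, 0]
D(4):
  [0, 9, 10, -3]
  [-4, 0, 6, -7]
  [-9, -1, 0, -12]
  [4, 12, 13, 0]
Answer: T*[0][3] = -3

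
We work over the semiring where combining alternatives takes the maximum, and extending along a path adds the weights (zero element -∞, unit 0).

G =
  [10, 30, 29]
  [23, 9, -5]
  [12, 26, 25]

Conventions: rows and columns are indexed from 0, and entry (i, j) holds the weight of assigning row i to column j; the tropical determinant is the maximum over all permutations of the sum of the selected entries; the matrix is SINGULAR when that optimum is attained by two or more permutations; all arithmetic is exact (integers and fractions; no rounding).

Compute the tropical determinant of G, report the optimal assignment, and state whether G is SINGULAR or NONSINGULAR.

σ = (0, 1, 2): 10 + 9 + 25 = 44
σ = (0, 2, 1): 10 + (-5) + 26 = 31
σ = (1, 0, 2): 30 + 23 + 25 = 78
σ = (1, 2, 0): 30 + (-5) + 12 = 37
σ = (2, 0, 1): 29 + 23 + 26 = 78
σ = (2, 1, 0): 29 + 9 + 12 = 50
Optimal value attained by: σ = (1, 0, 2).
Answer: det⊕(G) = 78; verdict: SINGULAR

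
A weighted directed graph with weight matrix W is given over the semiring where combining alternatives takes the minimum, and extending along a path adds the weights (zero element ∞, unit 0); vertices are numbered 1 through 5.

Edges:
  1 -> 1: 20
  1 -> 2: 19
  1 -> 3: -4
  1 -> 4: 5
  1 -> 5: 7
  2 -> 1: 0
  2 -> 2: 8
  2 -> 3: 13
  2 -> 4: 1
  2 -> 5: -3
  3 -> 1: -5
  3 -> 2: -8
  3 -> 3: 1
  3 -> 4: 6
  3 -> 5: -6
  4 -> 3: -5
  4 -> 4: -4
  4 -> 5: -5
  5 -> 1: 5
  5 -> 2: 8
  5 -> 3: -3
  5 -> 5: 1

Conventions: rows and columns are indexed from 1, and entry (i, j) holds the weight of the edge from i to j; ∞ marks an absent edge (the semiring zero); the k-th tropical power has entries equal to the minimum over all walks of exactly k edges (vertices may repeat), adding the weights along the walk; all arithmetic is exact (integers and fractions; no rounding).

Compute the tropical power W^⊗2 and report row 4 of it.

W^⊗2:
  [-9, -12, -3, 1, -10]
  [2, 5, -6, -3, -4]
  [-8, -7, -9, -7, -11]
  [-10, -13, -9, -8, -11]
  [-8, -11, -2, 3, -9]
Answer: row 4 of W^⊗2 = [-10, -13, -9, -8, -11]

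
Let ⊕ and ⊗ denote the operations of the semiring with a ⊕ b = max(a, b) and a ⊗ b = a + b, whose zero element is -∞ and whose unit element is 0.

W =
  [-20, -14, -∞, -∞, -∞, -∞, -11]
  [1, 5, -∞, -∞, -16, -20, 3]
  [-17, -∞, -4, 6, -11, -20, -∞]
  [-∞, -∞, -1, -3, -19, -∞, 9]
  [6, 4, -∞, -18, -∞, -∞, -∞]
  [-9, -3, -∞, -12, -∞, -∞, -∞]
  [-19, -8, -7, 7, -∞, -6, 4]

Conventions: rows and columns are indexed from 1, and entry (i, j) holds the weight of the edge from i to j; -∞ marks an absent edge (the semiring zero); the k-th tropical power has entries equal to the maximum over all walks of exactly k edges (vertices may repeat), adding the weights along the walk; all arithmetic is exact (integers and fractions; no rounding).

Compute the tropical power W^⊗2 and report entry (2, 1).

W^⊗2:
  [-13, -9, -18, -4, -30, -17, -7]
  [6, 10, -4, 10, -11, -3, 8]
  [-5, -7, 5, 3, -13, -24, 15]
  [-10, 1, 2, 16, -12, 3, 13]
  [5, 9, -19, -21, -12, -16, 7]
  [-2, 2, -13, -15, -19, -23, 0]
  [-7, -3, 6, 11, -12, -2, 16]
Key observation: the optimum is the walk 2->2->1, with weight 5 + 1 = 6.
Optimal value attained by: walk 2->2->1.
Answer: (W^⊗2)[2][1] = 6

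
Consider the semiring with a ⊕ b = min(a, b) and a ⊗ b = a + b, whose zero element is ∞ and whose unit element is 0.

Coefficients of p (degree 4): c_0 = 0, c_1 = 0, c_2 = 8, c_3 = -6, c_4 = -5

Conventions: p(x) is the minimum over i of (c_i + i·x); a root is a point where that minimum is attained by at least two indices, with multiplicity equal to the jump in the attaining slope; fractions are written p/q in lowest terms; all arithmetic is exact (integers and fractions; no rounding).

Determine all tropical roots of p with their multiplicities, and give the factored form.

hull edge (i=0, c=0) to (i=3, c=-6): slope -2, span 3
hull edge (i=3, c=-6) to (i=4, c=-5): slope 1, span 1
Factored form: p(x) = -5 ⊗ (x ⊕ (-1)) ⊗ (x ⊕ 2) ⊗ (x ⊕ 2) ⊗ (x ⊕ 2)
Answer: roots = -1 (mult 1), 2 (mult 3)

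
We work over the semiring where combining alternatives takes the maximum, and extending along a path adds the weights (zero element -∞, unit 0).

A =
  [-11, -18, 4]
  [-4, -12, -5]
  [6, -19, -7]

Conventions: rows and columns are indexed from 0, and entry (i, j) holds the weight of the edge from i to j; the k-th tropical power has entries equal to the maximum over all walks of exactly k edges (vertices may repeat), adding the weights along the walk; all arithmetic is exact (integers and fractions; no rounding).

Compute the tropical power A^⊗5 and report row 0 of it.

A^⊗2:
  [10, -15, -3]
  [1, -22, 0]
  [-1, -12, 10]
A^⊗3:
  [3, -8, 14]
  [6, -17, 5]
  [16, -9, 3]
A^⊗4:
  [20, -5, 7]
  [11, -12, 10]
  [9, -2, 20]
A^⊗5:
  [13, 2, 24]
  [16, -7, 15]
  [26, 1, 13]
Answer: row 0 of A^⊗5 = [13, 2, 24]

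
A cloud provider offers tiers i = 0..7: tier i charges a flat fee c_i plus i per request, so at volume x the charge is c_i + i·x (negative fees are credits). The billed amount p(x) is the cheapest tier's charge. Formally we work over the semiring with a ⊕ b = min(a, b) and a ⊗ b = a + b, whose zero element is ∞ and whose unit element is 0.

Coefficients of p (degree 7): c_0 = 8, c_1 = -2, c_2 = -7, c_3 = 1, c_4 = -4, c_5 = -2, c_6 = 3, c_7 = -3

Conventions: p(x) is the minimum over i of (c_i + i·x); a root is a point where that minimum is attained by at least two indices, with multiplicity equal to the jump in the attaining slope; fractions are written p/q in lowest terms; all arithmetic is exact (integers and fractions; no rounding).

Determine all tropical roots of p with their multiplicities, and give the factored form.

hull edge (i=0, c=8) to (i=1, c=-2): slope -10, span 1
hull edge (i=1, c=-2) to (i=2, c=-7): slope -5, span 1
hull edge (i=2, c=-7) to (i=7, c=-3): slope 4/5, span 5
Factored form: p(x) = -3 ⊗ (x ⊕ (-4/5)) ⊗ (x ⊕ (-4/5)) ⊗ (x ⊕ (-4/5)) ⊗ (x ⊕ (-4/5)) ⊗ (x ⊕ (-4/5)) ⊗ (x ⊕ 5) ⊗ (x ⊕ 10)
Answer: roots = -4/5 (mult 5), 5 (mult 1), 10 (mult 1)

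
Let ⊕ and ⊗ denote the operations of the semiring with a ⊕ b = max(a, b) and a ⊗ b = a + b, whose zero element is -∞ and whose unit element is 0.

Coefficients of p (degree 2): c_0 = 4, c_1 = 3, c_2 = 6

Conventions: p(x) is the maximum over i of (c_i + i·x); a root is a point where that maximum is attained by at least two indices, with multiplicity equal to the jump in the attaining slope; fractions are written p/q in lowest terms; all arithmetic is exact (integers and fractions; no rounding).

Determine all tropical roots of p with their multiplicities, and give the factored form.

hull edge (i=0, c=4) to (i=2, c=6): slope 1, span 2
Factored form: p(x) = 6 ⊗ (x ⊕ (-1)) ⊗ (x ⊕ (-1))
Answer: roots = -1 (mult 2)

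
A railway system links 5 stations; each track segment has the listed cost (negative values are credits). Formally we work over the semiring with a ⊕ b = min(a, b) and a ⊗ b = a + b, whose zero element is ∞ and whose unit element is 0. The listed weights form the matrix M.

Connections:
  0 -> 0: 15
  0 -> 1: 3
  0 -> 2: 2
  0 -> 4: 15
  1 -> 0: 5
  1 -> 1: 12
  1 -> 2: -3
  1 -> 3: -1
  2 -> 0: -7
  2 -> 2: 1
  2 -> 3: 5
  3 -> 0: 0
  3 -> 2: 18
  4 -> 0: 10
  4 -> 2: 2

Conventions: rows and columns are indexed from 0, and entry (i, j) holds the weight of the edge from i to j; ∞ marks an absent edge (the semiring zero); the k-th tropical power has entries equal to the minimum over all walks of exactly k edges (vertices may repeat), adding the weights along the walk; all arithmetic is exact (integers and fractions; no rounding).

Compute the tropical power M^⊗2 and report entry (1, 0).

M^⊗2:
  [-5, 15, 0, 2, 30]
  [-10, 8, -2, 2, 20]
  [-6, -4, -5, 6, 8]
  [11, 3, 2, 23, 15]
  [-5, 13, 3, 7, 25]
Key observation: the optimum is the walk 1->2->0, with weight (-3) + (-7) = -10.
Optimal value attained by: walk 1->2->0.
Answer: (M^⊗2)[1][0] = -10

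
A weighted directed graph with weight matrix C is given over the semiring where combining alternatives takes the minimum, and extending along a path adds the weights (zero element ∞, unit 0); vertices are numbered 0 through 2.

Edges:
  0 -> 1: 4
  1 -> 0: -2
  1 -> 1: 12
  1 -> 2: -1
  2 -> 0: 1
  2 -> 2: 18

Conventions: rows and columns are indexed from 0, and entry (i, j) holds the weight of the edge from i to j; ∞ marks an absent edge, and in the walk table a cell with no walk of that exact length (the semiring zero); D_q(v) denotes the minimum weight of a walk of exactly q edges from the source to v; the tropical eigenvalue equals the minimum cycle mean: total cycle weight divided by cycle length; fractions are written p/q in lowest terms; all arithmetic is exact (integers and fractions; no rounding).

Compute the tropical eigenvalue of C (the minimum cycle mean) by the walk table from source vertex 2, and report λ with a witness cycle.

q=0: [∞, ∞, 0]
q=1: [1, ∞, 18]
q=2: [19, 5, 36]
q=3: [3, 17, 4]
Optimal cycle mean attained by: cycle 0->1->0, total 4 + (-2), length 2.
Answer: λ = 1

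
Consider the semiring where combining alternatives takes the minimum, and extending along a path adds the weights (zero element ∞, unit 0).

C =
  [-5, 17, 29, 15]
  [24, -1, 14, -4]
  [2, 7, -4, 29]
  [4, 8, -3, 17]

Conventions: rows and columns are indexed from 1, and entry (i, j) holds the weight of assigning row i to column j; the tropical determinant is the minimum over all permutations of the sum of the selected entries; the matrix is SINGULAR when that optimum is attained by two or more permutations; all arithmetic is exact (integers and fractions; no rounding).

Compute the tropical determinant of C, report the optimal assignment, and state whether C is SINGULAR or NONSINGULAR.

σ = (1, 2, 3, 4): (-5) + (-1) + (-4) + 17 = 7
σ = (1, 2, 4, 3): (-5) + (-1) + 29 + (-3) = 20
σ = (1, 3, 2, 4): (-5) + 14 + 7 + 17 = 33
σ = (1, 3, 4, 2): (-5) + 14 + 29 + 8 = 46
σ = (1, 4, 2, 3): (-5) + (-4) + 7 + (-3) = -5
σ = (1, 4, 3, 2): (-5) + (-4) + (-4) + 8 = -5
σ = (2, 1, 3, 4): 17 + 24 + (-4) + 17 = 54
σ = (2, 1, 4, 3): 17 + 24 + 29 + (-3) = 67
σ = (2, 3, 1, 4): 17 + 14 + 2 + 17 = 50
σ = (2, 3, 4, 1): 17 + 14 + 29 + 4 = 64
σ = (2, 4, 1, 3): 17 + (-4) + 2 + (-3) = 12
σ = (2, 4, 3, 1): 17 + (-4) + (-4) + 4 = 13
σ = (3, 1, 2, 4): 29 + 24 + 7 + 17 = 77
σ = (3, 1, 4, 2): 29 + 24 + 29 + 8 = 90
σ = (3, 2, 1, 4): 29 + (-1) + 2 + 17 = 47
σ = (3, 2, 4, 1): 29 + (-1) + 29 + 4 = 61
σ = (3, 4, 1, 2): 29 + (-4) + 2 + 8 = 35
σ = (3, 4, 2, 1): 29 + (-4) + 7 + 4 = 36
σ = (4, 1, 2, 3): 15 + 24 + 7 + (-3) = 43
σ = (4, 1, 3, 2): 15 + 24 + (-4) + 8 = 43
σ = (4, 2, 1, 3): 15 + (-1) + 2 + (-3) = 13
σ = (4, 2, 3, 1): 15 + (-1) + (-4) + 4 = 14
σ = (4, 3, 1, 2): 15 + 14 + 2 + 8 = 39
σ = (4, 3, 2, 1): 15 + 14 + 7 + 4 = 40
Optimal value attained by: σ = (1, 4, 2, 3).
Answer: det⊕(C) = -5; verdict: SINGULAR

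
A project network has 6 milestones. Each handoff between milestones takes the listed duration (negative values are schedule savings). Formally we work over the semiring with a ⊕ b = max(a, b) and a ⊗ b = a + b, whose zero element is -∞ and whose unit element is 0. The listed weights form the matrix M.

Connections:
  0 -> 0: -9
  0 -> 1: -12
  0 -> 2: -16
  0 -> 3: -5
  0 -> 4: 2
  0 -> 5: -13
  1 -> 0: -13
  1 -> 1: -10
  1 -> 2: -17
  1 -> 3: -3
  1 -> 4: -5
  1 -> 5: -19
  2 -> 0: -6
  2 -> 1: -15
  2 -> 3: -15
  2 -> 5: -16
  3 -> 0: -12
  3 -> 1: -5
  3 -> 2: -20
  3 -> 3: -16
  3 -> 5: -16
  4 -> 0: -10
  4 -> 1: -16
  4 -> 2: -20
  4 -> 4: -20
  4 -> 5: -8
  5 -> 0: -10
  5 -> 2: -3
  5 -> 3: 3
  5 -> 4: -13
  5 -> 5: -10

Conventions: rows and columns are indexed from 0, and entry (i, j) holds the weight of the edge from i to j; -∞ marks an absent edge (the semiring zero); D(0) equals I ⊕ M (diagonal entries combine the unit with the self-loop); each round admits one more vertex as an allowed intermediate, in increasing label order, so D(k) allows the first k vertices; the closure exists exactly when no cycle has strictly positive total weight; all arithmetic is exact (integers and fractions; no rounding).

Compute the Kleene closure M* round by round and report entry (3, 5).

D(0):
  [0, -12, -16, -5, 2, -13]
  [-13, 0, -17, -3, -5, -19]
  [-6, -15, 0, -15, -∞, -16]
  [-12, -5, -20, 0, -∞, -16]
  [-10, -16, -20, -∞, 0, -8]
  [-10, -∞, -3, 3, -13, 0]
D(1):
  [0, -12, -16, -5, 2, -13]
  [-13, 0, -17, -3, -5, -19]
  [-6, -15, 0, -11, -4, -16]
  [-12, -5, -20, 0, -10, -16]
  [-10, -16, -20, -15, 0, -8]
  [-10, -22, -3, 3, -8, 0]
D(2):
  [0, -12, -16, -5, 2, -13]
  [-13, 0, -17, -3, -5, -19]
  [-6, -15, 0, -11, -4, -16]
  [-12, -5, -20, 0, -10, -16]
  [-10, -16, -20, -15, 0, -8]
  [-10, -22, -3, 3, -8, 0]
D(3):
  [0, -12, -16, -5, 2, -13]
  [-13, 0, -17, -3, -5, -19]
  [-6, -15, 0, -11, -4, -16]
  [-12, -5, -20, 0, -10, -16]
  [-10, -16, -20, -15, 0, -8]
  [-9, -18, -3, 3, -7, 0]
D(4):
  [0, -10, -16, -5, 2, -13]
  [-13, 0, -17, -3, -5, -19]
  [-6, -15, 0, -11, -4, -16]
  [-12, -5, -20, 0, -10, -16]
  [-10, -16, -20, -15, 0, -8]
  [-9, -2, -3, 3, -7, 0]
D(5):
  [0, -10, -16, -5, 2, -6]
  [-13, 0, -17, -3, -5, -13]
  [-6, -15, 0, -11, -4, -12]
  [-12, -5, -20, 0, -10, -16]
  [-10, -16, -20, -15, 0, -8]
  [-9, -2, -3, 3, -7, 0]
D(6):
  [0, -8, -9, -3, 2, -6]
  [-13, 0, -16, -3, -5, -13]
  [-6, -14, 0, -9, -4, -12]
  [-12, -5, -19, 0, -10, -16]
  [-10, -10, -11, -5, 0, -8]
  [-9, -2, -3, 3, -7, 0]
Answer: M*[3][5] = -16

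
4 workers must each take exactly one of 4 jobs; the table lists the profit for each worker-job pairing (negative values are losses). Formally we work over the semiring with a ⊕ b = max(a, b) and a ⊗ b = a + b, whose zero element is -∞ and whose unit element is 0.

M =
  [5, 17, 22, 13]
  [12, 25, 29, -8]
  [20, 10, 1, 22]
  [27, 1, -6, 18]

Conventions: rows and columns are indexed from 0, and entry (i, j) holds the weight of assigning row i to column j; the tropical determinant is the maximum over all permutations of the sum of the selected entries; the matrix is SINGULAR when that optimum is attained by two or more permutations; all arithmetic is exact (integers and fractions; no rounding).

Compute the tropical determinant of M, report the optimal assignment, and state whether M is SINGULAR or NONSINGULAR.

σ = (0, 1, 2, 3): 5 + 25 + 1 + 18 = 49
σ = (0, 1, 3, 2): 5 + 25 + 22 + (-6) = 46
σ = (0, 2, 1, 3): 5 + 29 + 10 + 18 = 62
σ = (0, 2, 3, 1): 5 + 29 + 22 + 1 = 57
σ = (0, 3, 1, 2): 5 + (-8) + 10 + (-6) = 1
σ = (0, 3, 2, 1): 5 + (-8) + 1 + 1 = -1
σ = (1, 0, 2, 3): 17 + 12 + 1 + 18 = 48
σ = (1, 0, 3, 2): 17 + 12 + 22 + (-6) = 45
σ = (1, 2, 0, 3): 17 + 29 + 20 + 18 = 84
σ = (1, 2, 3, 0): 17 + 29 + 22 + 27 = 95
σ = (1, 3, 0, 2): 17 + (-8) + 20 + (-6) = 23
σ = (1, 3, 2, 0): 17 + (-8) + 1 + 27 = 37
σ = (2, 0, 1, 3): 22 + 12 + 10 + 18 = 62
σ = (2, 0, 3, 1): 22 + 12 + 22 + 1 = 57
σ = (2, 1, 0, 3): 22 + 25 + 20 + 18 = 85
σ = (2, 1, 3, 0): 22 + 25 + 22 + 27 = 96
σ = (2, 3, 0, 1): 22 + (-8) + 20 + 1 = 35
σ = (2, 3, 1, 0): 22 + (-8) + 10 + 27 = 51
σ = (3, 0, 1, 2): 13 + 12 + 10 + (-6) = 29
σ = (3, 0, 2, 1): 13 + 12 + 1 + 1 = 27
σ = (3, 1, 0, 2): 13 + 25 + 20 + (-6) = 52
σ = (3, 1, 2, 0): 13 + 25 + 1 + 27 = 66
σ = (3, 2, 0, 1): 13 + 29 + 20 + 1 = 63
σ = (3, 2, 1, 0): 13 + 29 + 10 + 27 = 79
Optimal value attained by: σ = (2, 1, 3, 0).
Answer: det⊕(M) = 96; verdict: NONSINGULAR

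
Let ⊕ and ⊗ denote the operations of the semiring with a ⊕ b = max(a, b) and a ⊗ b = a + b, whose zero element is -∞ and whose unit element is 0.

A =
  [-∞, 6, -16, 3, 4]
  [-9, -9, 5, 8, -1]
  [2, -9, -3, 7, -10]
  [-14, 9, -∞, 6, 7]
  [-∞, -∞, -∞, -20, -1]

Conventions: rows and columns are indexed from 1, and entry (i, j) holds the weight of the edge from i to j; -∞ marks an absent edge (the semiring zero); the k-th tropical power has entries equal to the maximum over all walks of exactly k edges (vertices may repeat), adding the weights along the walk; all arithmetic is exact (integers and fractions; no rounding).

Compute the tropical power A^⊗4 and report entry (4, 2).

A^⊗2:
  [-3, 12, 11, 14, 10]
  [7, 17, 2, 14, 15]
  [-1, 16, -4, 13, 14]
  [0, 15, 14, 17, 13]
  [-34, -11, -∞, -14, -2]
A^⊗3:
  [13, 23, 17, 20, 21]
  [8, 23, 22, 25, 21]
  [7, 22, 21, 24, 20]
  [16, 26, 20, 23, 24]
  [-20, -5, -6, -3, -3]
A^⊗4:
  [19, 29, 28, 31, 27]
  [24, 34, 28, 31, 32]
  [23, 33, 27, 30, 31]
  [22, 32, 31, 34, 30]
  [-4, 6, 0, 3, 4]
Key observation: the optimum is the walk 4->2->4->4->2, with weight 9 + 8 + 6 + 9 = 32.
Optimal value attained by: walk 4->2->4->4->2.
Answer: (A^⊗4)[4][2] = 32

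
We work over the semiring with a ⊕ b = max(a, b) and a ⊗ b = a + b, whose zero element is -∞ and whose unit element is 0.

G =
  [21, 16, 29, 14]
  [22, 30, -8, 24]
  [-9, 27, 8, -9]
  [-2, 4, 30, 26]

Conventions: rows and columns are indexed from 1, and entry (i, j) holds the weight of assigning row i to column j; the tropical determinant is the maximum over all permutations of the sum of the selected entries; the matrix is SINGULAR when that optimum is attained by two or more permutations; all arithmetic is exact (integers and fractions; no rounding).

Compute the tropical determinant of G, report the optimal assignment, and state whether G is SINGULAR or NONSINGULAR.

σ = (1, 2, 3, 4): 21 + 30 + 8 + 26 = 85
σ = (1, 2, 4, 3): 21 + 30 + (-9) + 30 = 72
σ = (1, 3, 2, 4): 21 + (-8) + 27 + 26 = 66
σ = (1, 3, 4, 2): 21 + (-8) + (-9) + 4 = 8
σ = (1, 4, 2, 3): 21 + 24 + 27 + 30 = 102
σ = (1, 4, 3, 2): 21 + 24 + 8 + 4 = 57
σ = (2, 1, 3, 4): 16 + 22 + 8 + 26 = 72
σ = (2, 1, 4, 3): 16 + 22 + (-9) + 30 = 59
σ = (2, 3, 1, 4): 16 + (-8) + (-9) + 26 = 25
σ = (2, 3, 4, 1): 16 + (-8) + (-9) + (-2) = -3
σ = (2, 4, 1, 3): 16 + 24 + (-9) + 30 = 61
σ = (2, 4, 3, 1): 16 + 24 + 8 + (-2) = 46
σ = (3, 1, 2, 4): 29 + 22 + 27 + 26 = 104
σ = (3, 1, 4, 2): 29 + 22 + (-9) + 4 = 46
σ = (3, 2, 1, 4): 29 + 30 + (-9) + 26 = 76
σ = (3, 2, 4, 1): 29 + 30 + (-9) + (-2) = 48
σ = (3, 4, 1, 2): 29 + 24 + (-9) + 4 = 48
σ = (3, 4, 2, 1): 29 + 24 + 27 + (-2) = 78
σ = (4, 1, 2, 3): 14 + 22 + 27 + 30 = 93
σ = (4, 1, 3, 2): 14 + 22 + 8 + 4 = 48
σ = (4, 2, 1, 3): 14 + 30 + (-9) + 30 = 65
σ = (4, 2, 3, 1): 14 + 30 + 8 + (-2) = 50
σ = (4, 3, 1, 2): 14 + (-8) + (-9) + 4 = 1
σ = (4, 3, 2, 1): 14 + (-8) + 27 + (-2) = 31
Optimal value attained by: σ = (3, 1, 2, 4).
Answer: det⊕(G) = 104; verdict: NONSINGULAR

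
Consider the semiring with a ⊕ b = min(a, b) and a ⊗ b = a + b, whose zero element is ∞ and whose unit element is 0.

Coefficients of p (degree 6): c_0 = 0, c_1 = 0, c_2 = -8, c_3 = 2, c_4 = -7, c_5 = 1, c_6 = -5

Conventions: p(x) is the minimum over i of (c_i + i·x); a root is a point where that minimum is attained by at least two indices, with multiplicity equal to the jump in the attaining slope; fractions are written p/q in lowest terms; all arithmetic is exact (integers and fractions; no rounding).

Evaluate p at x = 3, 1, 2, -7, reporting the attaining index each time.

p(3) = min(0+0·3=0, 0+1·3=3, -8+2·3=-2, 2+3·3=11, -7+4·3=5, 1+5·3=16, -5+6·3=13) = -2 (attained by i=2)
p(1) = min(0+0·1=0, 0+1·1=1, -8+2·1=-6, 2+3·1=5, -7+4·1=-3, 1+5·1=6, -5+6·1=1) = -6 (attained by i=2)
p(2) = min(0+0·2=0, 0+1·2=2, -8+2·2=-4, 2+3·2=8, -7+4·2=1, 1+5·2=11, -5+6·2=7) = -4 (attained by i=2)
p(-7) = min(0+0·(-7)=0, 0+1·(-7)=-7, -8+2·(-7)=-22, 2+3·(-7)=-19, -7+4·(-7)=-35, 1+5·(-7)=-34, -5+6·(-7)=-47) = -47 (attained by i=6)
Answer: p(3) = -2; p(1) = -6; p(2) = -4; p(-7) = -47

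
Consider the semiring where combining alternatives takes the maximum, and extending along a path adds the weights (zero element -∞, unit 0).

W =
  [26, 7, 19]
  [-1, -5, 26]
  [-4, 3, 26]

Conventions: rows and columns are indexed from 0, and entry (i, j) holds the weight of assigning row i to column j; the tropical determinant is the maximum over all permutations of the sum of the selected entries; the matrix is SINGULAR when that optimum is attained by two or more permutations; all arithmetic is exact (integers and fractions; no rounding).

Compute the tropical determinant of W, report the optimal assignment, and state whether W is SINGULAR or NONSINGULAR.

σ = (0, 1, 2): 26 + (-5) + 26 = 47
σ = (0, 2, 1): 26 + 26 + 3 = 55
σ = (1, 0, 2): 7 + (-1) + 26 = 32
σ = (1, 2, 0): 7 + 26 + (-4) = 29
σ = (2, 0, 1): 19 + (-1) + 3 = 21
σ = (2, 1, 0): 19 + (-5) + (-4) = 10
Optimal value attained by: σ = (0, 2, 1).
Answer: det⊕(W) = 55; verdict: NONSINGULAR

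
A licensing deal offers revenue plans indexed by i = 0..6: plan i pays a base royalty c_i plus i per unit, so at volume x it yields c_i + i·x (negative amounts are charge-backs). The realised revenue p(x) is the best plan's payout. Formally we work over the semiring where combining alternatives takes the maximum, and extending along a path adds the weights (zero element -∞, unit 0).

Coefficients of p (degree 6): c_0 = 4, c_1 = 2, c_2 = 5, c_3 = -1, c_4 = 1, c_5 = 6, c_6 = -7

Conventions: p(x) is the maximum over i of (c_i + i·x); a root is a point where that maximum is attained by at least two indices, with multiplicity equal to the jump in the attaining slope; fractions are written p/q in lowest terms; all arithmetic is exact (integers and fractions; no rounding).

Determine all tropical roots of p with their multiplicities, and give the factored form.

hull edge (i=0, c=4) to (i=2, c=5): slope 1/2, span 2
hull edge (i=2, c=5) to (i=5, c=6): slope 1/3, span 3
hull edge (i=5, c=6) to (i=6, c=-7): slope -13, span 1
Factored form: p(x) = -7 ⊗ (x ⊕ (-1/2)) ⊗ (x ⊕ (-1/2)) ⊗ (x ⊕ (-1/3)) ⊗ (x ⊕ (-1/3)) ⊗ (x ⊕ (-1/3)) ⊗ (x ⊕ 13)
Answer: roots = -1/2 (mult 2), -1/3 (mult 3), 13 (mult 1)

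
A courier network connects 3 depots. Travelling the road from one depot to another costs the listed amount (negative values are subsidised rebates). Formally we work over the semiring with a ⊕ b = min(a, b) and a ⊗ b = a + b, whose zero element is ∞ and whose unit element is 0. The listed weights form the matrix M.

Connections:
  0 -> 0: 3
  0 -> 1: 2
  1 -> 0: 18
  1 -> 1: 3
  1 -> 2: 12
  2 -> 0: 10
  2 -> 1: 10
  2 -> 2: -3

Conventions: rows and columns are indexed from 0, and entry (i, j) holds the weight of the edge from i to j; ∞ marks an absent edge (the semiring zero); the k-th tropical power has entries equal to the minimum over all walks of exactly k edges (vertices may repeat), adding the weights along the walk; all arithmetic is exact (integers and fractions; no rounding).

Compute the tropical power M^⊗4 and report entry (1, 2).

M^⊗2:
  [6, 5, 14]
  [21, 6, 9]
  [7, 7, -6]
M^⊗3:
  [9, 8, 11]
  [19, 9, 6]
  [4, 4, -9]
M^⊗4:
  [12, 11, 8]
  [16, 12, 3]
  [1, 1, -12]
Key observation: the optimum is the walk 1->2->2->2->2, with weight 12 + (-3) + (-3) + (-3) = 3.
Optimal value attained by: walk 1->2->2->2->2.
Answer: (M^⊗4)[1][2] = 3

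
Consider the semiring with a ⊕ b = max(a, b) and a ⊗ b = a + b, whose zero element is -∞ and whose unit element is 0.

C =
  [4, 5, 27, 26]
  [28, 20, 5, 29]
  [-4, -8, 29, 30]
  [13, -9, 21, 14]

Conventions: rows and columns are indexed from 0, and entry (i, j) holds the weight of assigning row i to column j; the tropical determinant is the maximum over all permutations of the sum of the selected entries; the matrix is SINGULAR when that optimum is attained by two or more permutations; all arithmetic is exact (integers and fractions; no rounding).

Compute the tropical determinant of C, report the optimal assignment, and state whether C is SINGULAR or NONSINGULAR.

σ = (0, 1, 2, 3): 4 + 20 + 29 + 14 = 67
σ = (0, 1, 3, 2): 4 + 20 + 30 + 21 = 75
σ = (0, 2, 1, 3): 4 + 5 + (-8) + 14 = 15
σ = (0, 2, 3, 1): 4 + 5 + 30 + (-9) = 30
σ = (0, 3, 1, 2): 4 + 29 + (-8) + 21 = 46
σ = (0, 3, 2, 1): 4 + 29 + 29 + (-9) = 53
σ = (1, 0, 2, 3): 5 + 28 + 29 + 14 = 76
σ = (1, 0, 3, 2): 5 + 28 + 30 + 21 = 84
σ = (1, 2, 0, 3): 5 + 5 + (-4) + 14 = 20
σ = (1, 2, 3, 0): 5 + 5 + 30 + 13 = 53
σ = (1, 3, 0, 2): 5 + 29 + (-4) + 21 = 51
σ = (1, 3, 2, 0): 5 + 29 + 29 + 13 = 76
σ = (2, 0, 1, 3): 27 + 28 + (-8) + 14 = 61
σ = (2, 0, 3, 1): 27 + 28 + 30 + (-9) = 76
σ = (2, 1, 0, 3): 27 + 20 + (-4) + 14 = 57
σ = (2, 1, 3, 0): 27 + 20 + 30 + 13 = 90
σ = (2, 3, 0, 1): 27 + 29 + (-4) + (-9) = 43
σ = (2, 3, 1, 0): 27 + 29 + (-8) + 13 = 61
σ = (3, 0, 1, 2): 26 + 28 + (-8) + 21 = 67
σ = (3, 0, 2, 1): 26 + 28 + 29 + (-9) = 74
σ = (3, 1, 0, 2): 26 + 20 + (-4) + 21 = 63
σ = (3, 1, 2, 0): 26 + 20 + 29 + 13 = 88
σ = (3, 2, 0, 1): 26 + 5 + (-4) + (-9) = 18
σ = (3, 2, 1, 0): 26 + 5 + (-8) + 13 = 36
Optimal value attained by: σ = (2, 1, 3, 0).
Answer: det⊕(C) = 90; verdict: NONSINGULAR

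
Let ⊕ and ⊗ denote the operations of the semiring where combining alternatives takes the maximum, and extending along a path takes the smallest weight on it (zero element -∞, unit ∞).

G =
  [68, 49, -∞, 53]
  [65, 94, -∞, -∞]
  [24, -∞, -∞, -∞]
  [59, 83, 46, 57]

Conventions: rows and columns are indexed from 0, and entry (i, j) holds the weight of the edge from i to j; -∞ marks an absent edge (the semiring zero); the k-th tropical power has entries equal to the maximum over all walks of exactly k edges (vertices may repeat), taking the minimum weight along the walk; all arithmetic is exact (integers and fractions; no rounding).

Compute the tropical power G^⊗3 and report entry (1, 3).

G^⊗2:
  [68, 53, 46, 53]
  [65, 94, -∞, 53]
  [24, 24, -∞, 24]
  [65, 83, 46, 57]
G^⊗3:
  [68, 53, 46, 53]
  [65, 94, 46, 53]
  [24, 24, 24, 24]
  [65, 83, 46, 57]
Key observation: the optimum is the walk 1->0->0->3, with weight 65 min 68 min 53 = 53.
Optimal value attained by: walk 1->0->0->3.
Answer: (G^⊗3)[1][3] = 53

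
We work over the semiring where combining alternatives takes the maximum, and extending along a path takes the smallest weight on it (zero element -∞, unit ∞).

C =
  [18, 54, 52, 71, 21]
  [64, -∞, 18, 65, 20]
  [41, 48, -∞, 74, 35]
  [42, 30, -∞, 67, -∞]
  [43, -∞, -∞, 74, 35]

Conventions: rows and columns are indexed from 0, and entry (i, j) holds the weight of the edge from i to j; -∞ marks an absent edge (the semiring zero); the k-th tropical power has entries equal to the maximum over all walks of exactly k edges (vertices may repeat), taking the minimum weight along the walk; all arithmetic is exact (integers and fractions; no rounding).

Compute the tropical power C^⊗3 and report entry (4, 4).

C^⊗2:
  [54, 48, 18, 67, 35]
  [42, 54, 52, 65, 21]
  [48, 41, 41, 67, 35]
  [42, 42, 42, 67, 21]
  [42, 43, 43, 67, 35]
C^⊗3:
  [48, 54, 52, 67, 35]
  [54, 48, 42, 65, 35]
  [42, 48, 48, 67, 35]
  [42, 42, 42, 67, 35]
  [43, 43, 42, 67, 35]
Key observation: the optimum is the walk 4->0->2->4, with weight 43 min 52 min 35 = 35.
Optimal value attained by: walk 4->0->2->4.
Answer: (C^⊗3)[4][4] = 35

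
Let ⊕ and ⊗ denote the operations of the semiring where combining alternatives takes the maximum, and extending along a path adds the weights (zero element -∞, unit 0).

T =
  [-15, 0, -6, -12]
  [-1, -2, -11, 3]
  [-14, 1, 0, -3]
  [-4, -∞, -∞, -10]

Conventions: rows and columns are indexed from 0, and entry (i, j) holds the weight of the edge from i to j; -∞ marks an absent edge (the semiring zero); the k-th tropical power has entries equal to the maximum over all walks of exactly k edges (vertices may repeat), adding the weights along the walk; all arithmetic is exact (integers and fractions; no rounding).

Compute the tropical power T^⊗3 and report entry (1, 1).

T^⊗2:
  [-1, -2, -6, 3]
  [-1, -1, -7, 1]
  [0, 1, 0, 4]
  [-14, -4, -10, -16]
T^⊗3:
  [-1, -1, -6, 1]
  [-2, -1, -7, 2]
  [0, 1, 0, 4]
  [-5, -6, -10, -1]
Key observation: the optimum is the walk 1->3->0->1, with weight 3 + (-4) + 0 = -1.
Optimal value attained by: walk 1->3->0->1.
Answer: (T^⊗3)[1][1] = -1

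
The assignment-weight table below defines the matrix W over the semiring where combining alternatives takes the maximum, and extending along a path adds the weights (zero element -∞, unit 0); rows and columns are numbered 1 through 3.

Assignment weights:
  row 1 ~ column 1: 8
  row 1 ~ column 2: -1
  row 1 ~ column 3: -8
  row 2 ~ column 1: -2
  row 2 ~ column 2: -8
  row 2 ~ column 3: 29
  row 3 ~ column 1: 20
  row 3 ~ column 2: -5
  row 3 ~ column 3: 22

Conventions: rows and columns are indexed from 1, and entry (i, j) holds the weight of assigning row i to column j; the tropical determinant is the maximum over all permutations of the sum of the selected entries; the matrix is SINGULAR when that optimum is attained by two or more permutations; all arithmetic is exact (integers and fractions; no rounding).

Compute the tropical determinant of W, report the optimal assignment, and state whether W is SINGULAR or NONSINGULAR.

σ = (1, 2, 3): 8 + (-8) + 22 = 22
σ = (1, 3, 2): 8 + 29 + (-5) = 32
σ = (2, 1, 3): (-1) + (-2) + 22 = 19
σ = (2, 3, 1): (-1) + 29 + 20 = 48
σ = (3, 1, 2): (-8) + (-2) + (-5) = -15
σ = (3, 2, 1): (-8) + (-8) + 20 = 4
Optimal value attained by: σ = (2, 3, 1).
Answer: det⊕(W) = 48; verdict: NONSINGULAR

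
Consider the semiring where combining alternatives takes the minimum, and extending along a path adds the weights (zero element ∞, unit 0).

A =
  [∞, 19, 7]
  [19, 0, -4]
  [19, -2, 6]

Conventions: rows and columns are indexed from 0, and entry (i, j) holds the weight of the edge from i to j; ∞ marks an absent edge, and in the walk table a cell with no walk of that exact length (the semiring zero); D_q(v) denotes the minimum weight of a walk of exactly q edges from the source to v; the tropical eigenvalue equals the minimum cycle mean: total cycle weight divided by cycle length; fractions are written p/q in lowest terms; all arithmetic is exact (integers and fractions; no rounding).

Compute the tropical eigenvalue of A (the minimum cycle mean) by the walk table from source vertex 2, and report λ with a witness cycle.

q=0: [∞, ∞, 0]
q=1: [19, -2, 6]
q=2: [17, -2, -6]
q=3: [13, -8, -6]
Optimal cycle mean attained by: cycle 1->2->1, total (-4) + (-2), length 2.
Answer: λ = -3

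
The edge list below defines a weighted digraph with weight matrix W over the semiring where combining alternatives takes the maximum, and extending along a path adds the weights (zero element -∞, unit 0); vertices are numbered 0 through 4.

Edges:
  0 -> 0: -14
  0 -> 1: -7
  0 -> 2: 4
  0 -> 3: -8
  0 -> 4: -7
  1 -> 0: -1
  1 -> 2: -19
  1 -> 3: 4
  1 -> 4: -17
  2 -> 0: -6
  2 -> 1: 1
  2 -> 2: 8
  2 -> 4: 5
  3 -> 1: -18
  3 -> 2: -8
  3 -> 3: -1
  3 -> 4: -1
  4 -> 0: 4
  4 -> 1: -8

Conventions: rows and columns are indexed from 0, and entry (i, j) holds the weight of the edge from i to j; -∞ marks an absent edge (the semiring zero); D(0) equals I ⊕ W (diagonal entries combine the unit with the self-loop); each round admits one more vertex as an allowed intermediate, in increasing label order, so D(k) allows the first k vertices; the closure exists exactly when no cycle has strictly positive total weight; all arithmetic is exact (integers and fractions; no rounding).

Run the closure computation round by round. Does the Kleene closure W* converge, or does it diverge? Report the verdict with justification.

Detection: at round 0, diagonal entry (2, 2) turns strictly positive.
Key observation: the cycle 2->2 has total weight 8, which is strictly positive.
Answer: DIVERGES — positive cycle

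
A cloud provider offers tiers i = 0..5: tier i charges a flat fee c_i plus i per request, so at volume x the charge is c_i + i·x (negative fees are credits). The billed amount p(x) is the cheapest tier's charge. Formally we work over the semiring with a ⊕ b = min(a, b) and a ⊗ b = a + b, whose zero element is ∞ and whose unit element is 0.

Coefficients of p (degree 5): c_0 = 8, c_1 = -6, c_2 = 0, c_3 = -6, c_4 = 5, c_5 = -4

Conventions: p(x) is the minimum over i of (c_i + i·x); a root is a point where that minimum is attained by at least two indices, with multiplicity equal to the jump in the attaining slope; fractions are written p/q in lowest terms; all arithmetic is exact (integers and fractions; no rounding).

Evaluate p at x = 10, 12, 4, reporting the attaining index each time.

p(10) = min(8+0·10=8, -6+1·10=4, 0+2·10=20, -6+3·10=24, 5+4·10=45, -4+5·10=46) = 4 (attained by i=1)
p(12) = min(8+0·12=8, -6+1·12=6, 0+2·12=24, -6+3·12=30, 5+4·12=53, -4+5·12=56) = 6 (attained by i=1)
p(4) = min(8+0·4=8, -6+1·4=-2, 0+2·4=8, -6+3·4=6, 5+4·4=21, -4+5·4=16) = -2 (attained by i=1)
Answer: p(10) = 4; p(12) = 6; p(4) = -2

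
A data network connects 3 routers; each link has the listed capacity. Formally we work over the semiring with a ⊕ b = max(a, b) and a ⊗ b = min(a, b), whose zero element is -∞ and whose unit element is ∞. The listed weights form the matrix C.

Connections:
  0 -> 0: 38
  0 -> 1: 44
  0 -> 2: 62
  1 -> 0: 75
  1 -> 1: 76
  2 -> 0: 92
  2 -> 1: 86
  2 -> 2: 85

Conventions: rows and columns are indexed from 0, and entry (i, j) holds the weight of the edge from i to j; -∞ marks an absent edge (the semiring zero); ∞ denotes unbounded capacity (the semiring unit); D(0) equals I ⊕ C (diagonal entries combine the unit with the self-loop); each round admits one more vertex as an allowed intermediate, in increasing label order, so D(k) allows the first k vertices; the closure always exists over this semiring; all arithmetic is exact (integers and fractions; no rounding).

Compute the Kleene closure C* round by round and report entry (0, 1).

D(0):
  [∞, 44, 62]
  [75, ∞, -∞]
  [92, 86, ∞]
D(1):
  [∞, 44, 62]
  [75, ∞, 62]
  [92, 86, ∞]
D(2):
  [∞, 44, 62]
  [75, ∞, 62]
  [92, 86, ∞]
D(3):
  [∞, 62, 62]
  [75, ∞, 62]
  [92, 86, ∞]
Answer: C*[0][1] = 62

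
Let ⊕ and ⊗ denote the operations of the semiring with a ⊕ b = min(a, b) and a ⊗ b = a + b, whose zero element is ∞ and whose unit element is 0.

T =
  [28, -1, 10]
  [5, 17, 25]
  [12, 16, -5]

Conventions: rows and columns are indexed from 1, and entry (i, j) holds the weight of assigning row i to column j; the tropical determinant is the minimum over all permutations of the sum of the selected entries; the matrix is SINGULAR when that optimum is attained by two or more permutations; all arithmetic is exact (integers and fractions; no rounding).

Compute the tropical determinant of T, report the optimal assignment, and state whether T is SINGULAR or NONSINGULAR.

σ = (1, 2, 3): 28 + 17 + (-5) = 40
σ = (1, 3, 2): 28 + 25 + 16 = 69
σ = (2, 1, 3): (-1) + 5 + (-5) = -1
σ = (2, 3, 1): (-1) + 25 + 12 = 36
σ = (3, 1, 2): 10 + 5 + 16 = 31
σ = (3, 2, 1): 10 + 17 + 12 = 39
Optimal value attained by: σ = (2, 1, 3).
Answer: det⊕(T) = -1; verdict: NONSINGULAR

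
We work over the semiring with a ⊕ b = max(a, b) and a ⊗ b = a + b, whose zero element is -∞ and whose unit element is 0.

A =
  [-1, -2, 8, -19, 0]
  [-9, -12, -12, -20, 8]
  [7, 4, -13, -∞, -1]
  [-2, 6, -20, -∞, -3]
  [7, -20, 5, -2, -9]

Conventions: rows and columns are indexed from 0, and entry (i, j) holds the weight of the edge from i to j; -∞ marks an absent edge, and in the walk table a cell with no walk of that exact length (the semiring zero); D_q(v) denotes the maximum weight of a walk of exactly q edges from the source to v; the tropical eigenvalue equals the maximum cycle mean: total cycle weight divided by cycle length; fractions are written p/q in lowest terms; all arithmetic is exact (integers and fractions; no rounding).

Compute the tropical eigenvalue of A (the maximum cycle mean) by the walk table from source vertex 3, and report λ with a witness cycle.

q=0: [-∞, -∞, -∞, 0, -∞]
q=1: [-2, 6, -20, -∞, -3]
q=2: [4, -4, 6, -5, 14]
q=3: [21, 10, 19, 12, 5]
q=4: [26, 23, 29, 3, 21]
q=5: [36, 33, 34, 19, 31]
Optimal cycle mean attained by: cycle 0->2->0, total 8 + 7, length 2.
Answer: λ = 15/2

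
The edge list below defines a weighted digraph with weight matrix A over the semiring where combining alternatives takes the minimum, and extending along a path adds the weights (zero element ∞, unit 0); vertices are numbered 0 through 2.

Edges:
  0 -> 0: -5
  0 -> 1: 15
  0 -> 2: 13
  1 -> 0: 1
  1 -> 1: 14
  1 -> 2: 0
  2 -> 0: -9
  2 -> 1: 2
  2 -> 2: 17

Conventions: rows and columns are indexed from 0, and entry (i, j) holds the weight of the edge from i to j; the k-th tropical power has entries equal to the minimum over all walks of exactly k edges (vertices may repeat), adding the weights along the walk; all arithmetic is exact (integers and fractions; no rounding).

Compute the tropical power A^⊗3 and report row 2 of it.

A^⊗2:
  [-10, 10, 8]
  [-9, 2, 14]
  [-14, 6, 2]
A^⊗3:
  [-15, 5, 3]
  [-14, 6, 2]
  [-19, 1, -1]
Answer: row 2 of A^⊗3 = [-19, 1, -1]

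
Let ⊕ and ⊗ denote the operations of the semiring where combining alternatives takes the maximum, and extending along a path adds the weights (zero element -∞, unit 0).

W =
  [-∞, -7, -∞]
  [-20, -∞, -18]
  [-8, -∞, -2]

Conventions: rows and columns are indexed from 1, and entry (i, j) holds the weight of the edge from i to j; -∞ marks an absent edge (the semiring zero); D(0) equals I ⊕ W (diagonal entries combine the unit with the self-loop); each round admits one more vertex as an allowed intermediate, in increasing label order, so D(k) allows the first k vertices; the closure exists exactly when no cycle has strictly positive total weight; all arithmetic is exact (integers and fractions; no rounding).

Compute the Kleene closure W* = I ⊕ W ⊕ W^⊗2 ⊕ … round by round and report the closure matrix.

D(0):
  [0, -7, -∞]
  [-20, 0, -18]
  [-8, -∞, 0]
D(1):
  [0, -7, -∞]
  [-20, 0, -18]
  [-8, -15, 0]
D(2):
  [0, -7, -25]
  [-20, 0, -18]
  [-8, -15, 0]
D(3):
  [0, -7, -25]
  [-20, 0, -18]
  [-8, -15, 0]
Answer: W* = [[0, -7, -25], [-20, 0, -18], [-8, -15, 0]]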